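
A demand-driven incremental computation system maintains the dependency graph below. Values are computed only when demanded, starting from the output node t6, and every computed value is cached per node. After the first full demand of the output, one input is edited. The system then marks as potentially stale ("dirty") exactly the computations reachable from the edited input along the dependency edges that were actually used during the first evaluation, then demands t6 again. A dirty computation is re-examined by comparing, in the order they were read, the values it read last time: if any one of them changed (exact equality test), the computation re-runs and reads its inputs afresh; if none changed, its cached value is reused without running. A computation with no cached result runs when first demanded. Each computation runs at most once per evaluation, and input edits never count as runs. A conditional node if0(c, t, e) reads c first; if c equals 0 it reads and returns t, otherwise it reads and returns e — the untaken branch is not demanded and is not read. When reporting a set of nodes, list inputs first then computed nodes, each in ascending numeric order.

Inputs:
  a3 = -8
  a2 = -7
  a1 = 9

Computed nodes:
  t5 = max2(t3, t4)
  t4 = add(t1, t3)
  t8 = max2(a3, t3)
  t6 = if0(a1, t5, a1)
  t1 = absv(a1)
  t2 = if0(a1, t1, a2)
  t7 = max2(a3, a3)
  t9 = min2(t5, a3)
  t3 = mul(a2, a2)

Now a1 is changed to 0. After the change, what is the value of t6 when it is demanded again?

New value of t6: 49.
Key observation: a condition flipped, so demand reaches new nodes — t1, t3, t4, t5 run for the first time.

First evaluation (everything demanded from the output):
  t6 = if0(a1=9 -> else branch a1) = 9

Propagation after the edit:
  t1: demanded for the first time — runs, produces 0.
  t3: demanded for the first time — runs, produces 49.
  t4: demanded for the first time — runs, produces 49.
  t5: demanded for the first time — runs, produces 49.
  t6: runs — a1 9->0; a1 9->0; result 49.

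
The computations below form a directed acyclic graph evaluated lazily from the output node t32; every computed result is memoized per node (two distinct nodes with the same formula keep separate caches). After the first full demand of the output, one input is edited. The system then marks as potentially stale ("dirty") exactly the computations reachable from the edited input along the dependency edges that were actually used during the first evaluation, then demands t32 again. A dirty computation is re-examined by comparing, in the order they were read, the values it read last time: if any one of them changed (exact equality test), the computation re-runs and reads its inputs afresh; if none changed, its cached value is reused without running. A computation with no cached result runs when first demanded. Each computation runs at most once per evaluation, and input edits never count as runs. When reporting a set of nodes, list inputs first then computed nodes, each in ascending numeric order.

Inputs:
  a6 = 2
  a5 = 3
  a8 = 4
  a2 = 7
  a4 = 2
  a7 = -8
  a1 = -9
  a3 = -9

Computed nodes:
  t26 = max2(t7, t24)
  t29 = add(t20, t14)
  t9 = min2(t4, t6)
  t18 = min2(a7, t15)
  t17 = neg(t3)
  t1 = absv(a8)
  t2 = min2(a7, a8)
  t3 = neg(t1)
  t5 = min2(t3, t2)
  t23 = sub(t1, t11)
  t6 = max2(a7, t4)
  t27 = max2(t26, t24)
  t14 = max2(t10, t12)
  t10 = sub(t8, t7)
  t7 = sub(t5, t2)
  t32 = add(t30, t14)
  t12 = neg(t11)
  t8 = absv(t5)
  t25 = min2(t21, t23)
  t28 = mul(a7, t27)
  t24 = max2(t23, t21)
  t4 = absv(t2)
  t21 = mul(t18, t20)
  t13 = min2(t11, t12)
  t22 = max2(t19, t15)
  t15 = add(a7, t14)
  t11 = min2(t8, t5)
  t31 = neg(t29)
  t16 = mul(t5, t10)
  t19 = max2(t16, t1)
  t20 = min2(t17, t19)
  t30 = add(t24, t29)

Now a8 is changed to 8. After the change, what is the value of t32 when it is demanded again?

Demanding t32 again yields 40.
Note where the cutoff bites: t7 is checked, finds nothing changed, and keeps its cache.

First demand of the output computes:
  t1 = absv(4) = 4
  t2 = min2(-8, 4) = -8
  t3 = neg(4) = -4
  t5 = min2(-4, -8) = -8
  t7 = sub(-8, -8) = 0
  t8 = absv(-8) = 8
  t10 = sub(8, 0) = 8
  t11 = min2(8, -8) = -8
  t12 = neg(-8) = 8
  t14 = max2(8, 8) = 8
  t15 = add(-8, 8) = 0
  t16 = mul(-8, 8) = -64
  t17 = neg(-4) = 4
  t18 = min2(-8, 0) = -8
  t19 = max2(-64, 4) = 4
  t20 = min2(4, 4) = 4
  t21 = mul(-8, 4) = -32
  t23 = sub(4, -8) = 12
  t24 = max2(12, -32) = 12
  t29 = add(4, 8) = 12
  t30 = add(12, 12) = 24
  t32 = add(24, 8) = 32

After the edit, cleaning proceeds:
  t1: a read changed (a8 4->8) — executes, giving 8.
  t2: a read changed (a8 4->8) — executes, giving -8 — identical to its old value.
  t3: a read changed (t1 4->8) — executes, giving -8.
  t5: a read changed (t3 -4->-8) — executes, giving -8 — identical to its old value.
  t7: dirty, but its reads are unchanged (t5 unchanged, t2 unchanged); cached 0 stands.
  t8: dirty, but its reads are unchanged (t5 unchanged); cached 8 stands.
  t10: dirty, but its reads are unchanged (t8 unchanged, t7 unchanged); cached 8 stands.
  t11: dirty, but its reads are unchanged (t8 unchanged, t5 unchanged); cached -8 stands.
  t12: dirty, but its reads are unchanged (t11 unchanged); cached 8 stands.
  t14: dirty, but its reads are unchanged (t10 unchanged, t12 unchanged); cached 8 stands.
  t15: dirty, but its reads are unchanged (a7 unchanged, t14 unchanged); cached 0 stands.
  t16: dirty, but its reads are unchanged (t5 unchanged, t10 unchanged); cached -64 stands.
  t17: a read changed (t3 -4->-8) — executes, giving 8.
  t18: dirty, but its reads are unchanged (a7 unchanged, t15 unchanged); cached -8 stands.
  t19: a read changed (t1 4->8) — executes, giving 8.
  t20: a read changed (t17 4->8; t19 4->8) — executes, giving 8.
  t21: a read changed (t20 4->8) — executes, giving -64.
  t23: a read changed (t1 4->8) — executes, giving 16.
  t24: a read changed (t23 12->16; t21 -32->-64) — executes, giving 16.
  t29: a read changed (t20 4->8) — executes, giving 16.
  t30: a read changed (t24 12->16; t29 12->16) — executes, giving 32.
  t32: a read changed (t30 24->32) — executes, giving 40.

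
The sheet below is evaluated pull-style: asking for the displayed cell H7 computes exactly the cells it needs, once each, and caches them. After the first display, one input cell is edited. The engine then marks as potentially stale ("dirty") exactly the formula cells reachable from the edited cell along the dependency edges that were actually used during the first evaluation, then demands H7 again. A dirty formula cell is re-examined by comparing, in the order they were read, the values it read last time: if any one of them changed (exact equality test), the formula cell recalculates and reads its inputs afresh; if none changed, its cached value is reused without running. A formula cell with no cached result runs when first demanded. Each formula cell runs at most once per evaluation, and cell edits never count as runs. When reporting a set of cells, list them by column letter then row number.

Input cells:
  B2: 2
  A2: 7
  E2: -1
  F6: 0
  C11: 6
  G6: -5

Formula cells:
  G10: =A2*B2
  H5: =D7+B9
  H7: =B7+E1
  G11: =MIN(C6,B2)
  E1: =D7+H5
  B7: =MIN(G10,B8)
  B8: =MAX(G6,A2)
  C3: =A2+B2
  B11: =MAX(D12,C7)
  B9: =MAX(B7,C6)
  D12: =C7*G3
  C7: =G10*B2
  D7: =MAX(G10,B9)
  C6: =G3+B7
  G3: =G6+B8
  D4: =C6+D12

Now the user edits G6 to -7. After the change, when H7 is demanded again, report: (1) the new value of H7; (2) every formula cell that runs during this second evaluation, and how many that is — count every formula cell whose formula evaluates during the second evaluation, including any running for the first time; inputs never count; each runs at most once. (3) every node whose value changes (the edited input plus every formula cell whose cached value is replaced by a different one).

Demanding H7 again yields 42.
8 formula cells run: B8, B9, C6, D7, E1, G3, H5, H7.
The nodes whose values change: B9, C6, E1, G3, G6, H5, H7.
Note where the cutoff bites: B7 is checked, finds nothing changed, and keeps its cache.

First demand of the output computes:
  B8 = MAX(-5, 7) = 7
  G3 = -5 + 7 = 2
  G10 = 7 * 2 = 14
  B7 = MIN(14, 7) = 7
  C6 = 2 + 7 = 9
  B9 = MAX(7, 9) = 9
  D7 = MAX(14, 9) = 14
  H5 = 14 + 9 = 23
  E1 = 14 + 23 = 37
  H7 = 7 + 37 = 44

After the edit, cleaning proceeds:
  B8: a read changed (G6 -5->-7) — executes, giving 7 — identical to its old value.
  B7: dirty, but its reads are unchanged (G10 unchanged, B8 unchanged); cached 7 stands.
  G3: a read changed (G6 -5->-7) — executes, giving 0.
  C6: a read changed (G3 2->0) — executes, giving 7.
  B9: a read changed (C6 9->7) — executes, giving 7.
  D7: a read changed (B9 9->7) — executes, giving 14 — identical to its old value.
  H5: a read changed (B9 9->7) — executes, giving 21.
  E1: a read changed (H5 23->21) — executes, giving 35.
  H7: a read changed (E1 37->35) — executes, giving 42.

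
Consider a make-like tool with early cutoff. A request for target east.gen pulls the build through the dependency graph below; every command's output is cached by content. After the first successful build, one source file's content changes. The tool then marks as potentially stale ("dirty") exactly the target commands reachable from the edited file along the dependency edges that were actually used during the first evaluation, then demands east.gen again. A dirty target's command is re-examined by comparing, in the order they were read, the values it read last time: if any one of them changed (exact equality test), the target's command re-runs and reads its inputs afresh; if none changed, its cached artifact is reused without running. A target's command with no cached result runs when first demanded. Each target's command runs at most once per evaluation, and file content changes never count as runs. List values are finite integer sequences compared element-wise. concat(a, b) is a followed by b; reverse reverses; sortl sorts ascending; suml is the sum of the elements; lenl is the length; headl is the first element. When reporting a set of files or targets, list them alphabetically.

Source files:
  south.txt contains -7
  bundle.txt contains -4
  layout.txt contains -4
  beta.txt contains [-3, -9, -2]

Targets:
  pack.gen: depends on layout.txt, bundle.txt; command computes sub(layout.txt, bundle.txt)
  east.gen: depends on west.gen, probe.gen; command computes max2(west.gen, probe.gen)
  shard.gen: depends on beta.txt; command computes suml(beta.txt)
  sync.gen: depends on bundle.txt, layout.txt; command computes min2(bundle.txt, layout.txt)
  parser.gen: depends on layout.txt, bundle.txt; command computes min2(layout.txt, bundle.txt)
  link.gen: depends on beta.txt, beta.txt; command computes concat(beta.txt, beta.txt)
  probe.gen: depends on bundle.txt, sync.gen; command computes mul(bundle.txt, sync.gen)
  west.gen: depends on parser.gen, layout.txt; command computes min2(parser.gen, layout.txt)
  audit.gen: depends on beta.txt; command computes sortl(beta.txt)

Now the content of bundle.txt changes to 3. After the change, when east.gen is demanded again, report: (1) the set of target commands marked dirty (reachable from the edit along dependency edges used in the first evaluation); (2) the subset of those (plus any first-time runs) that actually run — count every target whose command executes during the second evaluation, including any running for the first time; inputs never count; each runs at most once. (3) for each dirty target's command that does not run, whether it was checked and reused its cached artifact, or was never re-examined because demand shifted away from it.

The edit dirties: east.gen, parser.gen, probe.gen, sync.gen, west.gen.
4 target commands run: east.gen, parser.gen, probe.gen, sync.gen.
Cache hits after checking: west.gen.
Note where the cutoff bites: west.gen is checked, finds nothing changed, and keeps its cache.

First demand of the output computes:
  parser.gen = min2(-4, -4) = -4
  sync.gen = min2(-4, -4) = -4
  probe.gen = mul(-4, -4) = 16
  west.gen = min2(-4, -4) = -4
  east.gen = max2(-4, 16) = 16

After the edit, cleaning proceeds:
  parser.gen: a read changed (bundle.txt -4->3) — executes, giving -4 — identical to its old value.
  sync.gen: a read changed (bundle.txt -4->3) — executes, giving -4 — identical to its old value.
  probe.gen: a read changed (bundle.txt -4->3) — executes, giving -12.
  west.gen: dirty, but its reads are unchanged (parser.gen unchanged, layout.txt unchanged); cached -4 stands.
  east.gen: a read changed (probe.gen 16->-12) — executes, giving -4.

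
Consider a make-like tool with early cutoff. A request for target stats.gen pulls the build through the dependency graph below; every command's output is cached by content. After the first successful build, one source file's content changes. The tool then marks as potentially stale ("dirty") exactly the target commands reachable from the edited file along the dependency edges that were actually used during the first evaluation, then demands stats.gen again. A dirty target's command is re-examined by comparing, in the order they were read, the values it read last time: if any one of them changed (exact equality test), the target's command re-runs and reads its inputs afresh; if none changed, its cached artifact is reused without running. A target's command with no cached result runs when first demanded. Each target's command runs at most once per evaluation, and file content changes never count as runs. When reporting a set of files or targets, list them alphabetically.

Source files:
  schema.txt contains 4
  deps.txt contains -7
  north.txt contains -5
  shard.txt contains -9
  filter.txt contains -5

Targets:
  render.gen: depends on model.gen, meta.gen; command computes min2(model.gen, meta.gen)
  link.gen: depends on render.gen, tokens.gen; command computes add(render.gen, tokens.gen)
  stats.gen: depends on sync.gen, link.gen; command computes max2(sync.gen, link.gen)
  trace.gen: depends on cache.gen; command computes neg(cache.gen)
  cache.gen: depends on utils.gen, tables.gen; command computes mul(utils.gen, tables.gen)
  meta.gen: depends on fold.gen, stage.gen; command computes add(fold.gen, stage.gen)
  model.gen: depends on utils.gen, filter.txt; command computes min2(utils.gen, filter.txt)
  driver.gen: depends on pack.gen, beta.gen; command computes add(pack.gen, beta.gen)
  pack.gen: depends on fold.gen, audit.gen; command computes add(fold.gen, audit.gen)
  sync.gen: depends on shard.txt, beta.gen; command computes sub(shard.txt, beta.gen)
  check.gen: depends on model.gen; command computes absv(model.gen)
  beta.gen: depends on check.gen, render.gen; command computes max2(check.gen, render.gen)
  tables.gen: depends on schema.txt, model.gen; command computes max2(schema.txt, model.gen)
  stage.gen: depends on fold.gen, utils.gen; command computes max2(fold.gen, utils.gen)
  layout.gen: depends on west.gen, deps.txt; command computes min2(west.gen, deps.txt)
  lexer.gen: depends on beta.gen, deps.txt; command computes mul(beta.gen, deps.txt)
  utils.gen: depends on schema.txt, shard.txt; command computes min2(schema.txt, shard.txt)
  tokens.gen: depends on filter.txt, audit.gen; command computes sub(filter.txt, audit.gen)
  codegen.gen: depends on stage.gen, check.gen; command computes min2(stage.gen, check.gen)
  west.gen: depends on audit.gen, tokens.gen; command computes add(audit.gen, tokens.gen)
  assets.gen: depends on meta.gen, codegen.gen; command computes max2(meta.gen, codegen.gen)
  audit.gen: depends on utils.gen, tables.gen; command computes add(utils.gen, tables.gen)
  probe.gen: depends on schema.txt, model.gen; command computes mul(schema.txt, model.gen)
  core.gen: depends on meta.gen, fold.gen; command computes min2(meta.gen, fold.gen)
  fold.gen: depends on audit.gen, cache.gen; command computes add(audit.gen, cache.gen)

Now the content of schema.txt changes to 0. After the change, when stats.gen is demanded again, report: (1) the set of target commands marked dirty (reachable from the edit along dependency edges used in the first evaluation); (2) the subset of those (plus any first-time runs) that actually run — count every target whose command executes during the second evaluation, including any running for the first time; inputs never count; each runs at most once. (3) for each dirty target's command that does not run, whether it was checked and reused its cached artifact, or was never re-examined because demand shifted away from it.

The edit dirties: audit.gen, beta.gen, cache.gen, check.gen, fold.gen, link.gen, meta.gen, model.gen, render.gen, stage.gen, stats.gen, sync.gen, tables.gen, tokens.gen, utils.gen.
12 target commands run: audit.gen, beta.gen, cache.gen, fold.gen, link.gen, meta.gen, render.gen, stage.gen, stats.gen, tables.gen, tokens.gen, utils.gen.
Cache hits after checking: check.gen, model.gen, sync.gen.
Note where the cutoff bites: model.gen is checked, finds nothing changed, and keeps its cache.

First demand of the output computes:
  utils.gen = min2(4, -9) = -9
  model.gen = min2(-9, -5) = -9
  check.gen = absv(-9) = 9
  tables.gen = max2(4, -9) = 4
  audit.gen = add(-9, 4) = -5
  cache.gen = mul(-9, 4) = -36
  fold.gen = add(-5, -36) = -41
  stage.gen = max2(-41, -9) = -9
  meta.gen = add(-41, -9) = -50
  render.gen = min2(-9, -50) = -50
  beta.gen = max2(9, -50) = 9
  sync.gen = sub(-9, 9) = -18
  tokens.gen = sub(-5, -5) = 0
  link.gen = add(-50, 0) = -50
  stats.gen = max2(-18, -50) = -18

After the edit, cleaning proceeds:
  utils.gen: a read changed (schema.txt 4->0) — executes, giving -9 — identical to its old value.
  model.gen: dirty, but its reads are unchanged (utils.gen unchanged, filter.txt unchanged); cached -9 stands.
  check.gen: dirty, but its reads are unchanged (model.gen unchanged); cached 9 stands.
  tables.gen: a read changed (schema.txt 4->0) — executes, giving 0.
  audit.gen: a read changed (tables.gen 4->0) — executes, giving -9.
  cache.gen: a read changed (tables.gen 4->0) — executes, giving 0.
  fold.gen: a read changed (audit.gen -5->-9; cache.gen -36->0) — executes, giving -9.
  stage.gen: a read changed (fold.gen -41->-9) — executes, giving -9 — identical to its old value.
  meta.gen: a read changed (fold.gen -41->-9) — executes, giving -18.
  render.gen: a read changed (meta.gen -50->-18) — executes, giving -18.
  beta.gen: a read changed (render.gen -50->-18) — executes, giving 9 — identical to its old value.
  sync.gen: dirty, but its reads are unchanged (shard.txt unchanged, beta.gen unchanged); cached -18 stands.
  tokens.gen: a read changed (audit.gen -5->-9) — executes, giving 4.
  link.gen: a read changed (render.gen -50->-18; tokens.gen 0->4) — executes, giving -14.
  stats.gen: a read changed (link.gen -50->-14) — executes, giving -14.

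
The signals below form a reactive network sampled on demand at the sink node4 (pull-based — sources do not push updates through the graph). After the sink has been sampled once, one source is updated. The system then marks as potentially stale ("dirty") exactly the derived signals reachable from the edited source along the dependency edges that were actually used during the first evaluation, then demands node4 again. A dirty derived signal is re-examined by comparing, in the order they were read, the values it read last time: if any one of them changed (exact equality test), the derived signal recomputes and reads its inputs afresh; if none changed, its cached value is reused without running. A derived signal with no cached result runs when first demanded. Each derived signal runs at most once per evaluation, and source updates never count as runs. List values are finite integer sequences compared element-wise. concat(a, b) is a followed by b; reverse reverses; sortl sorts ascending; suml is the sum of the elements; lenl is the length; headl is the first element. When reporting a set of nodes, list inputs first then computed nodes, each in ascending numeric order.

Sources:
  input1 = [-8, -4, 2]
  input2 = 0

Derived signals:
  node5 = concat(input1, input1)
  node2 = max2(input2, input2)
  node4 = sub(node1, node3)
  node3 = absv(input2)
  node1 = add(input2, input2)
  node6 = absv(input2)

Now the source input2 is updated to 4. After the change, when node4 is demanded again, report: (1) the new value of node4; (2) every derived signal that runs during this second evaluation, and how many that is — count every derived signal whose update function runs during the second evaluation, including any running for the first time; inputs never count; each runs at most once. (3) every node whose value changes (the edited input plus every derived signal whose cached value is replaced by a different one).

Initial pass — values computed on the first demand:
  node1 = add(0, 0) = 0
  node3 = absv(0) = 0
  node4 = sub(0, 0) = 0

Second demand — change propagation:
  node1: re-runs because input2 0->4; input2 0->4; new result 8.
  node3: re-runs because input2 0->4; new result 4.
  node4: re-runs because node1 0->8; node3 0->4; new result 4.

node4 now evaluates to 4.
Run set: node1, node3, node4 (3 run).
Changed values: input2, node1, node3, node4.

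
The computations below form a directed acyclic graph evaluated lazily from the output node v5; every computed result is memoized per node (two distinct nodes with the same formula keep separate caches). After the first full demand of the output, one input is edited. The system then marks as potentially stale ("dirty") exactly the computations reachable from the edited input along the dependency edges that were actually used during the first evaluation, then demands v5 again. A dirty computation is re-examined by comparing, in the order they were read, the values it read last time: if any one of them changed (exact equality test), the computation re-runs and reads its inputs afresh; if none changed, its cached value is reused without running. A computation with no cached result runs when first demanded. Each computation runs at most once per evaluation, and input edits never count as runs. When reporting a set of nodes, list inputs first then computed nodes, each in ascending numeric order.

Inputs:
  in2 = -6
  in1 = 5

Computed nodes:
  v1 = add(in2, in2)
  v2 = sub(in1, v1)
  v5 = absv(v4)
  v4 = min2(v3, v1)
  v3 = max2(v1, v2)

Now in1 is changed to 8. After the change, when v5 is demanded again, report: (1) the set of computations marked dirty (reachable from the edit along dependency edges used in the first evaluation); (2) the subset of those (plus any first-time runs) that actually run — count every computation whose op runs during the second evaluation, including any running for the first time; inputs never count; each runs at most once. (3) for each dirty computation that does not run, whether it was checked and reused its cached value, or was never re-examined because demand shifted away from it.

First demand of the output computes:
  v1 = add(-6, -6) = -12
  v2 = sub(5, -12) = 17
  v3 = max2(-12, 17) = 17
  v4 = min2(17, -12) = -12
  v5 = absv(-12) = 12

After the edit, cleaning proceeds:
  v2: a read changed (in1 5->8) — executes, giving 20.
  v3: a read changed (v2 17->20) — executes, giving 20.
  v4: a read changed (v3 17->20) — executes, giving -12 — identical to its old value.
  v5: dirty, but its reads are unchanged (v4 unchanged); cached 12 stands.

Note the absorption at v4: it re-runs yet its value is the same, leaving the output's value untouched.

The edit dirties: v2, v3, v4, v5.
3 computations run: v2, v3, v4.
Cache hits after checking: v5.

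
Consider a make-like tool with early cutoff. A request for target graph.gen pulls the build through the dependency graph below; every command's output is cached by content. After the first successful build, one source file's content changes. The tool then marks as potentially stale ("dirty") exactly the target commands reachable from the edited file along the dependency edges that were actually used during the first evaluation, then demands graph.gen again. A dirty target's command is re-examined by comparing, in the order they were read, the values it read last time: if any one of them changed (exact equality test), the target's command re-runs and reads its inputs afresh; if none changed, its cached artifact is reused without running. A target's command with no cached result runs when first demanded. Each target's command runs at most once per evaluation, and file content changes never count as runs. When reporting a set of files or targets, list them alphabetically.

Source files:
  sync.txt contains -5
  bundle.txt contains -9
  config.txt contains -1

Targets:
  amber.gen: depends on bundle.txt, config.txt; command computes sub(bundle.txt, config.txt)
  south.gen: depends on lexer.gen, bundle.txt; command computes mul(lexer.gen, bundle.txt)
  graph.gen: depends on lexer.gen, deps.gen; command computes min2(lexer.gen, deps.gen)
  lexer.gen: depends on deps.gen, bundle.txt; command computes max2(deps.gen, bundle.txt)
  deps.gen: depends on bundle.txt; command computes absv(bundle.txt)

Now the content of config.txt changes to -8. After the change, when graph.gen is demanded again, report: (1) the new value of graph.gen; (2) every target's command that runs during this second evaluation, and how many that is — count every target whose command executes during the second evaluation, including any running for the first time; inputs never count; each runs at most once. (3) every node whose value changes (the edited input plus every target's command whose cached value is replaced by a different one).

Demanding graph.gen again yields 9.
0 target commands run: none.
The nodes whose values change: config.txt.
Note the shortcut — config.txt feeds only undemanded nodes, so no recomputation happens.

First demand of the output computes:
  deps.gen = absv(-9) = 9
  lexer.gen = max2(9, -9) = 9
  graph.gen = min2(9, 9) = 9

After the edit, cleaning proceeds:
  config.txt only reaches undemanded nodes; the second demand re-runs nothing.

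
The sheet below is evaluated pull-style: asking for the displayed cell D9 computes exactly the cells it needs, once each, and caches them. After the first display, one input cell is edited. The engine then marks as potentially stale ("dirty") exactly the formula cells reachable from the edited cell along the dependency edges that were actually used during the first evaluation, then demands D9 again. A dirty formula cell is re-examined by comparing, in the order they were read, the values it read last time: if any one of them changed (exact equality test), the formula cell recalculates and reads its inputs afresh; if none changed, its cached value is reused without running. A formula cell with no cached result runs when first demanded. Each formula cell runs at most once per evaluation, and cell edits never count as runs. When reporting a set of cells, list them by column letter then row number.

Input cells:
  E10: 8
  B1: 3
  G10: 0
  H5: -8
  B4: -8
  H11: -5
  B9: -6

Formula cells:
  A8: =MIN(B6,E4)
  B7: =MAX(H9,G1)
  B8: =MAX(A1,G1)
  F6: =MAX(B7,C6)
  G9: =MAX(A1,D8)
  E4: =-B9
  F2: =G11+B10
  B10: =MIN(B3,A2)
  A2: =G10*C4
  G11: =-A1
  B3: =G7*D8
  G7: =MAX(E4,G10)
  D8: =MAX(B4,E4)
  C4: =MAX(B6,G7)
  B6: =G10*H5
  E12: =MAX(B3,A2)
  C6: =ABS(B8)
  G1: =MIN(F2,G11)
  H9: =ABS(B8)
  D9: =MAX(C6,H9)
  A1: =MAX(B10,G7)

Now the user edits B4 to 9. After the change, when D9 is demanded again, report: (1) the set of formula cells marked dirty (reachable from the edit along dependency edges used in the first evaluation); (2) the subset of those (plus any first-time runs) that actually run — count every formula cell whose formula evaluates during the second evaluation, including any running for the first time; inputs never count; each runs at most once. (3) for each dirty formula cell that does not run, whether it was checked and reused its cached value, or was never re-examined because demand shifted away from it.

First demand of the output computes:
  B6 = 0 * -8 = 0
  E4 = -(-6) = 6
  D8 = MAX(-8, 6) = 6
  G7 = MAX(6, 0) = 6
  B3 = 6 * 6 = 36
  C4 = MAX(0, 6) = 6
  A2 = 0 * 6 = 0
  B10 = MIN(36, 0) = 0
  A1 = MAX(0, 6) = 6
  G11 = -(6) = -6
  F2 = -6 + 0 = -6
  G1 = MIN(-6, -6) = -6
  B8 = MAX(6, -6) = 6
  C6 = ABS(6) = 6
  H9 = ABS(6) = 6
  D9 = MAX(6, 6) = 6

After the edit, cleaning proceeds:
  D8: a read changed (B4 -8->9) — executes, giving 9.
  B3: a read changed (D8 6->9) — executes, giving 54.
  B10: a read changed (B3 36->54) — executes, giving 0 — identical to its old value.
  A1: dirty, but its reads are unchanged (B10 unchanged, G7 unchanged); cached 6 stands.
  G11: dirty, but its reads are unchanged (A1 unchanged); cached -6 stands.
  F2: dirty, but its reads are unchanged (G11 unchanged, B10 unchanged); cached -6 stands.
  G1: dirty, but its reads are unchanged (F2 unchanged, G11 unchanged); cached -6 stands.
  B8: dirty, but its reads are unchanged (A1 unchanged, G1 unchanged); cached 6 stands.
  C6: dirty, but its reads are unchanged (B8 unchanged); cached 6 stands.
  H9: dirty, but its reads are unchanged (B8 unchanged); cached 6 stands.
  D9: dirty, but its reads are unchanged (C6 unchanged, H9 unchanged); cached 6 stands.

Note the absorption at B10: it re-runs yet its value is the same, leaving the output's value untouched.

The edit dirties: A1, B3, B8, B10, C6, D8, D9, F2, G1, G11, H9.
3 formula cells run: B3, B10, D8.
Cache hits after checking: A1, B8, C6, D9, F2, G1, G11, H9.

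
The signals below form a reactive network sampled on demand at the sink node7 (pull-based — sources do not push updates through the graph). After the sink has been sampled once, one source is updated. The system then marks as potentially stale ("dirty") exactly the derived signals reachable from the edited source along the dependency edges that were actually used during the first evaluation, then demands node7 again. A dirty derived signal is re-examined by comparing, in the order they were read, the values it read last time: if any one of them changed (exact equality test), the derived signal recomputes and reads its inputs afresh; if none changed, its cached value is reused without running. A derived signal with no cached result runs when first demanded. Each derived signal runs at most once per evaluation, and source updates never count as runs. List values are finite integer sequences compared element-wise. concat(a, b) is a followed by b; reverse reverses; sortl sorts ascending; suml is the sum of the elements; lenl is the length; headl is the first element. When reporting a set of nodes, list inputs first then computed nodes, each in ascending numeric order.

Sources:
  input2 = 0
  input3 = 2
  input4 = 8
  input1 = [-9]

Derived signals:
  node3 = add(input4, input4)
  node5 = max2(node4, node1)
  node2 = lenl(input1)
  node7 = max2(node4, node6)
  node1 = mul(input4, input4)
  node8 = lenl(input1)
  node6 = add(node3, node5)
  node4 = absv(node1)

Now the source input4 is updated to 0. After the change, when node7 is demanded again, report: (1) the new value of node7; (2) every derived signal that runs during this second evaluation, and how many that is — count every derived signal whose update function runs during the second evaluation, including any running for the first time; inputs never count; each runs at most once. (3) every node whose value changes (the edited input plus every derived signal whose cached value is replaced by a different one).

Initial pass — values computed on the first demand:
  node1 = mul(8, 8) = 64
  node3 = add(8, 8) = 16
  node4 = absv(64) = 64
  node5 = max2(64, 64) = 64
  node6 = add(16, 64) = 80
  node7 = max2(64, 80) = 80

Second demand — change propagation:
  node1: re-runs because input4 8->0; input4 8->0; new result 0.
  node3: re-runs because input4 8->0; input4 8->0; new result 0.
  node4: re-runs because node1 64->0; new result 0.
  node5: re-runs because node4 64->0; node1 64->0; new result 0.
  node6: re-runs because node3 16->0; node5 64->0; new result 0.
  node7: re-runs because node4 64->0; node6 80->0; new result 0.

node7 now evaluates to 0.
Run set: node1, node3, node4, node5, node6, node7 (6 run).
Changed values: input4, node1, node3, node4, node5, node6, node7.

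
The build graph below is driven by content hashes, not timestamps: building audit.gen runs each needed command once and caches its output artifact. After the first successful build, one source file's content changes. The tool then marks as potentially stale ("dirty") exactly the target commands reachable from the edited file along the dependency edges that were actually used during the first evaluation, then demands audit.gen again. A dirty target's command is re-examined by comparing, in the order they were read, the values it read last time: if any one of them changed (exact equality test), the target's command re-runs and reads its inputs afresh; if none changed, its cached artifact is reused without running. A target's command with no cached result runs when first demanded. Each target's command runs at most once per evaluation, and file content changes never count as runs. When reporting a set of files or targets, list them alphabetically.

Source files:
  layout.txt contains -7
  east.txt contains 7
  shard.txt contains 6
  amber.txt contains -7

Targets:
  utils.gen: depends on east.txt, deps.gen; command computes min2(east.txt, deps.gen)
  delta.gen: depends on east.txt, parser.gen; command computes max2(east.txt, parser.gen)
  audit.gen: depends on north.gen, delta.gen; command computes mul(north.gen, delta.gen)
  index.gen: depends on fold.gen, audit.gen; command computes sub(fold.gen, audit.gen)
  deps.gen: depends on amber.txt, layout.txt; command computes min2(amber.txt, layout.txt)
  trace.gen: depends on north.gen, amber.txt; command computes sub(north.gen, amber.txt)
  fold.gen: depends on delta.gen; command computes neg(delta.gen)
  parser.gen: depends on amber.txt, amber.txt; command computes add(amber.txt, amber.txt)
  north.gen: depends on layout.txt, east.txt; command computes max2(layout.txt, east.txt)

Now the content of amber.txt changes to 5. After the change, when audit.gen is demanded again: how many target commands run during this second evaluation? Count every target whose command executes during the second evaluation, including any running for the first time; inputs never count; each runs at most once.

Run set: audit.gen, delta.gen, parser.gen (3 run).

Initial pass — values computed on the first demand:
  north.gen = max2(-7, 7) = 7
  parser.gen = add(-7, -7) = -14
  delta.gen = max2(7, -14) = 7
  audit.gen = mul(7, 7) = 49

Second demand — change propagation:
  parser.gen: re-runs because amber.txt -7->5; amber.txt -7->5; new result 10.
  delta.gen: re-runs because parser.gen -14->10; new result 10.
  audit.gen: re-runs because delta.gen 7->10; new result 70.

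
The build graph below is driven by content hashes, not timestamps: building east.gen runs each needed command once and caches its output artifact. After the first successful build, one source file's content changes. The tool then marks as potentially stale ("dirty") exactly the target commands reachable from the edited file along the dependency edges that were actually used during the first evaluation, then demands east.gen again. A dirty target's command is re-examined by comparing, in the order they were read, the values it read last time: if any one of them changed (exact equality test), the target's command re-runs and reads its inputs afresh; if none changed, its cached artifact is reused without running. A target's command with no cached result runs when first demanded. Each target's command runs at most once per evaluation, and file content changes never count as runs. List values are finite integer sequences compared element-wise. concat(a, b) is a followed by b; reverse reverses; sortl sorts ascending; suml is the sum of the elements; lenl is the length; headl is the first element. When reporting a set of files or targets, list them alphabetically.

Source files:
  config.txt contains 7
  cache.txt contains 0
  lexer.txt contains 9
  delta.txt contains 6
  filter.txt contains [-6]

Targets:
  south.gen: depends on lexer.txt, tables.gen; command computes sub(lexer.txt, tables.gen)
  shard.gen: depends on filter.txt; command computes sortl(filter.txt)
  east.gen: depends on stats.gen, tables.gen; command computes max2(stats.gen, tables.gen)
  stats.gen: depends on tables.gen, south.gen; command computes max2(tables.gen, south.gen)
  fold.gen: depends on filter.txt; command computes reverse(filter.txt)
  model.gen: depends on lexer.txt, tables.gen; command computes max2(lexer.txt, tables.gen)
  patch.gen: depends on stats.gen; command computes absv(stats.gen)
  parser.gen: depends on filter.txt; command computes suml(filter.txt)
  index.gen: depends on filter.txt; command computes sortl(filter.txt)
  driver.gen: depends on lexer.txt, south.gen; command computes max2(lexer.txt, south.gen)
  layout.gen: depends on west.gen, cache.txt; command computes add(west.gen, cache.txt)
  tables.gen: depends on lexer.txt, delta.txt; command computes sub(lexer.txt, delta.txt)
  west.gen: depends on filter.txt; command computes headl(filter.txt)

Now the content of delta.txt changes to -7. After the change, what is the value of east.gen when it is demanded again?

Initial pass — values computed on the first demand:
  tables.gen = sub(9, 6) = 3
  south.gen = sub(9, 3) = 6
  stats.gen = max2(3, 6) = 6
  east.gen = max2(6, 3) = 6

Second demand — change propagation:
  tables.gen: re-runs because delta.txt 6->-7; new result 16.
  south.gen: re-runs because tables.gen 3->16; new result -7.
  stats.gen: re-runs because tables.gen 3->16; south.gen 6->-7; new result 16.
  east.gen: re-runs because stats.gen 6->16; tables.gen 3->16; new result 16.

east.gen now evaluates to 16.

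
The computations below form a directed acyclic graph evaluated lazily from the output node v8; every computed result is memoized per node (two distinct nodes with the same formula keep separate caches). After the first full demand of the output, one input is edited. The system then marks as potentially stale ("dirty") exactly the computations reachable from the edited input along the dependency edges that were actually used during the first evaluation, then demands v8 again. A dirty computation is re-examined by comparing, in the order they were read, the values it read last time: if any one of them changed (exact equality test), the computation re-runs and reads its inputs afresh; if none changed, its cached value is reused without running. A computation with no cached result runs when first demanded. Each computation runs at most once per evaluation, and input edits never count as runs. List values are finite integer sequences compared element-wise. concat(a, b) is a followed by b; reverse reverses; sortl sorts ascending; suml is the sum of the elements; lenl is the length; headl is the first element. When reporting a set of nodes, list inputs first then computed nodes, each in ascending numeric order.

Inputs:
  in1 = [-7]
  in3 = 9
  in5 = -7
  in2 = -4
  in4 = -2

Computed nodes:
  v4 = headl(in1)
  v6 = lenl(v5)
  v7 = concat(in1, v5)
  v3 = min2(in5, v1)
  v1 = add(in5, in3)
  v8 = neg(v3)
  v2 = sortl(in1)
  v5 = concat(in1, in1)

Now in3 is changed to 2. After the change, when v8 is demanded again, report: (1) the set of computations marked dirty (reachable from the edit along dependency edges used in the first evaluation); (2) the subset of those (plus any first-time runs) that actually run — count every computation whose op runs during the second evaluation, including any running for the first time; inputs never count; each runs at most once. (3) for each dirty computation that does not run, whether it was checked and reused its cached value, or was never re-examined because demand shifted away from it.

First demand of the output computes:
  v1 = add(-7, 9) = 2
  v3 = min2(-7, 2) = -7
  v8 = neg(-7) = 7

After the edit, cleaning proceeds:
  v1: a read changed (in3 9->2) — executes, giving -5.
  v3: a read changed (v1 2->-5) — executes, giving -7 — identical to its old value.
  v8: dirty, but its reads are unchanged (v3 unchanged); cached 7 stands.

Note the absorption at v3: it re-runs yet its value is the same, leaving the output's value untouched.

The edit dirties: v1, v3, v8.
2 computations run: v1, v3.
Cache hits after checking: v8.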